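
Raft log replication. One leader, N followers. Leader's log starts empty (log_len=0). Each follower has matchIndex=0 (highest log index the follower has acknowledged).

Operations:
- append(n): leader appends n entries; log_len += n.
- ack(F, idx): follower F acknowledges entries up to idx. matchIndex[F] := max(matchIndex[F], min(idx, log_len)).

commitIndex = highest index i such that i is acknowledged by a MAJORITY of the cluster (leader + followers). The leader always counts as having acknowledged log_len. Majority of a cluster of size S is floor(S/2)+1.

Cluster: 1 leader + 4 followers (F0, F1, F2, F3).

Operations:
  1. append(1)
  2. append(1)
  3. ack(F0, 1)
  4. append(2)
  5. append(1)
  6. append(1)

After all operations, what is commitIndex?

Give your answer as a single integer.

Op 1: append 1 -> log_len=1
Op 2: append 1 -> log_len=2
Op 3: F0 acks idx 1 -> match: F0=1 F1=0 F2=0 F3=0; commitIndex=0
Op 4: append 2 -> log_len=4
Op 5: append 1 -> log_len=5
Op 6: append 1 -> log_len=6

Answer: 0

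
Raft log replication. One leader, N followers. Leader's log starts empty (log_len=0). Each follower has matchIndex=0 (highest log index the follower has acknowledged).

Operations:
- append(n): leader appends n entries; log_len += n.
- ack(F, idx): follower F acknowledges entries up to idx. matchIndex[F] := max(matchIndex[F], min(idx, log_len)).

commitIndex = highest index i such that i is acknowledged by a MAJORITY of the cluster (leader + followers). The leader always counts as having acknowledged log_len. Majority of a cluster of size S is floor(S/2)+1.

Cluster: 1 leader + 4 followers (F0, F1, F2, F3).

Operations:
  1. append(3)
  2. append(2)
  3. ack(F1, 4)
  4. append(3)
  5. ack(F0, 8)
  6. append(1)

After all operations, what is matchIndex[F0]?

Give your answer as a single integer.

Answer: 8

Derivation:
Op 1: append 3 -> log_len=3
Op 2: append 2 -> log_len=5
Op 3: F1 acks idx 4 -> match: F0=0 F1=4 F2=0 F3=0; commitIndex=0
Op 4: append 3 -> log_len=8
Op 5: F0 acks idx 8 -> match: F0=8 F1=4 F2=0 F3=0; commitIndex=4
Op 6: append 1 -> log_len=9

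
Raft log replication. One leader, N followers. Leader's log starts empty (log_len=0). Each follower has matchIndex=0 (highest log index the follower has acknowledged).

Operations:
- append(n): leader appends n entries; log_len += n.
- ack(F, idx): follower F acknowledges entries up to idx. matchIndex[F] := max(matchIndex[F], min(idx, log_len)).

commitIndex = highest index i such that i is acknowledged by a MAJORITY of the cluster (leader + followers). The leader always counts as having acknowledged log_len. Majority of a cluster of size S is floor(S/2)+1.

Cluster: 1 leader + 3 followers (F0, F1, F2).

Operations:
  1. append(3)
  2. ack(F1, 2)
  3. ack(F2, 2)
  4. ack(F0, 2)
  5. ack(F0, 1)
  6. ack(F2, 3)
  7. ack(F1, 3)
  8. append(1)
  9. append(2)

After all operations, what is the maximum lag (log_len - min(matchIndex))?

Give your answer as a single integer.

Answer: 4

Derivation:
Op 1: append 3 -> log_len=3
Op 2: F1 acks idx 2 -> match: F0=0 F1=2 F2=0; commitIndex=0
Op 3: F2 acks idx 2 -> match: F0=0 F1=2 F2=2; commitIndex=2
Op 4: F0 acks idx 2 -> match: F0=2 F1=2 F2=2; commitIndex=2
Op 5: F0 acks idx 1 -> match: F0=2 F1=2 F2=2; commitIndex=2
Op 6: F2 acks idx 3 -> match: F0=2 F1=2 F2=3; commitIndex=2
Op 7: F1 acks idx 3 -> match: F0=2 F1=3 F2=3; commitIndex=3
Op 8: append 1 -> log_len=4
Op 9: append 2 -> log_len=6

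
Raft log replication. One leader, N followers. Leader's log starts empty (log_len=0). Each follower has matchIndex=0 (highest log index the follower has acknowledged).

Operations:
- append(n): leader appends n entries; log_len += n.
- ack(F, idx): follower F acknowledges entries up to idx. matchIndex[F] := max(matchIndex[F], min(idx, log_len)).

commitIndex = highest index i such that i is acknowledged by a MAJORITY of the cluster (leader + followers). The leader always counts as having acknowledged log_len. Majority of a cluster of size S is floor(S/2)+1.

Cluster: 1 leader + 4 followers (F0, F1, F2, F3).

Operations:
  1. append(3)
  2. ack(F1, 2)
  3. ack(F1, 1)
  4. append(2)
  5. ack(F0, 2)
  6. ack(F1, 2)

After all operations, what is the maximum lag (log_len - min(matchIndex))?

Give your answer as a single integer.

Answer: 5

Derivation:
Op 1: append 3 -> log_len=3
Op 2: F1 acks idx 2 -> match: F0=0 F1=2 F2=0 F3=0; commitIndex=0
Op 3: F1 acks idx 1 -> match: F0=0 F1=2 F2=0 F3=0; commitIndex=0
Op 4: append 2 -> log_len=5
Op 5: F0 acks idx 2 -> match: F0=2 F1=2 F2=0 F3=0; commitIndex=2
Op 6: F1 acks idx 2 -> match: F0=2 F1=2 F2=0 F3=0; commitIndex=2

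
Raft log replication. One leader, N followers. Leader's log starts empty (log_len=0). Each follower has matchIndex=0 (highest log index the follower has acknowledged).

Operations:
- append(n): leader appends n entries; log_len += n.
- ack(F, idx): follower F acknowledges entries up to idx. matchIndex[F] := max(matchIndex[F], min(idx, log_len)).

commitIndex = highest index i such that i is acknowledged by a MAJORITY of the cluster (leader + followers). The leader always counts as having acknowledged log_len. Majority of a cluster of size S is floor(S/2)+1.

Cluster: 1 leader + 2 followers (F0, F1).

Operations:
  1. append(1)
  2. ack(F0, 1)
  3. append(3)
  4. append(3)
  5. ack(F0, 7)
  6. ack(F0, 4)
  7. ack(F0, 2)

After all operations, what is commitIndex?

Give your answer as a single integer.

Answer: 7

Derivation:
Op 1: append 1 -> log_len=1
Op 2: F0 acks idx 1 -> match: F0=1 F1=0; commitIndex=1
Op 3: append 3 -> log_len=4
Op 4: append 3 -> log_len=7
Op 5: F0 acks idx 7 -> match: F0=7 F1=0; commitIndex=7
Op 6: F0 acks idx 4 -> match: F0=7 F1=0; commitIndex=7
Op 7: F0 acks idx 2 -> match: F0=7 F1=0; commitIndex=7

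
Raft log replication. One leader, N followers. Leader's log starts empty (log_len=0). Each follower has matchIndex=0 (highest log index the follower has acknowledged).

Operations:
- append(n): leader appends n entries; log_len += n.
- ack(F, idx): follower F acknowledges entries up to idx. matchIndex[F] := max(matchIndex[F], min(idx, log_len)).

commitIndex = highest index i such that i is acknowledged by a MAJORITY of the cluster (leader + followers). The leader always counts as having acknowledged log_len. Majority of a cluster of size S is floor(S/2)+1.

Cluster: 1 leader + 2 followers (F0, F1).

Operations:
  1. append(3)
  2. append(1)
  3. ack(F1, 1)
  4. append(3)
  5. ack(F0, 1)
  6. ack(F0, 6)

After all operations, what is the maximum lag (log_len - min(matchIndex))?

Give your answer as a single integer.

Op 1: append 3 -> log_len=3
Op 2: append 1 -> log_len=4
Op 3: F1 acks idx 1 -> match: F0=0 F1=1; commitIndex=1
Op 4: append 3 -> log_len=7
Op 5: F0 acks idx 1 -> match: F0=1 F1=1; commitIndex=1
Op 6: F0 acks idx 6 -> match: F0=6 F1=1; commitIndex=6

Answer: 6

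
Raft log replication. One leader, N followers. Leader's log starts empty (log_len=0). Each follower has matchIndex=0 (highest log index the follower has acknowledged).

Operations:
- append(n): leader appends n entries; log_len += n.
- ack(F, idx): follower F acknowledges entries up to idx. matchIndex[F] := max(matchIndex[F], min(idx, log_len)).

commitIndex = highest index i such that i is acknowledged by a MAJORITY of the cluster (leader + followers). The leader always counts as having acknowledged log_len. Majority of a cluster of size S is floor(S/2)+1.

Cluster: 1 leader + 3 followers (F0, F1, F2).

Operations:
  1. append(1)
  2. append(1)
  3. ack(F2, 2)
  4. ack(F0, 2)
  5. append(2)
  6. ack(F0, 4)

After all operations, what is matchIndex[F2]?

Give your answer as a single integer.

Op 1: append 1 -> log_len=1
Op 2: append 1 -> log_len=2
Op 3: F2 acks idx 2 -> match: F0=0 F1=0 F2=2; commitIndex=0
Op 4: F0 acks idx 2 -> match: F0=2 F1=0 F2=2; commitIndex=2
Op 5: append 2 -> log_len=4
Op 6: F0 acks idx 4 -> match: F0=4 F1=0 F2=2; commitIndex=2

Answer: 2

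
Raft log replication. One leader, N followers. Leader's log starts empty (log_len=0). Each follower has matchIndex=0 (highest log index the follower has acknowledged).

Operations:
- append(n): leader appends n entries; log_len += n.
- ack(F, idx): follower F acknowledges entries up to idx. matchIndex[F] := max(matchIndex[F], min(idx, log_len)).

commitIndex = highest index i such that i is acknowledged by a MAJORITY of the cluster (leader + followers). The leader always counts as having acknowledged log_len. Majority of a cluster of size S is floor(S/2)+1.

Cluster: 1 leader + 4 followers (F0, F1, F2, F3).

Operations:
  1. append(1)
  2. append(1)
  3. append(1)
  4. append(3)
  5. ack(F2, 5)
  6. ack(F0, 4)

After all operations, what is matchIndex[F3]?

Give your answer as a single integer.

Op 1: append 1 -> log_len=1
Op 2: append 1 -> log_len=2
Op 3: append 1 -> log_len=3
Op 4: append 3 -> log_len=6
Op 5: F2 acks idx 5 -> match: F0=0 F1=0 F2=5 F3=0; commitIndex=0
Op 6: F0 acks idx 4 -> match: F0=4 F1=0 F2=5 F3=0; commitIndex=4

Answer: 0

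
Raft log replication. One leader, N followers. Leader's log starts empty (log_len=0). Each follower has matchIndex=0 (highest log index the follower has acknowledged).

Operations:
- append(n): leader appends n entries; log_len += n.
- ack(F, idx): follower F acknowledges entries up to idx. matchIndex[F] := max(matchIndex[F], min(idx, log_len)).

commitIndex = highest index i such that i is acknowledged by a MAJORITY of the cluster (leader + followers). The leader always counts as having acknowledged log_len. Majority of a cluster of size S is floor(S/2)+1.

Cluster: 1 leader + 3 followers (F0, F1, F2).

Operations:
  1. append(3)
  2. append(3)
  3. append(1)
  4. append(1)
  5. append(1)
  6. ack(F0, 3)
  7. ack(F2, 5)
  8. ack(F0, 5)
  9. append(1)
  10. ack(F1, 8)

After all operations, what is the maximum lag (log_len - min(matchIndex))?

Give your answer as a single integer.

Op 1: append 3 -> log_len=3
Op 2: append 3 -> log_len=6
Op 3: append 1 -> log_len=7
Op 4: append 1 -> log_len=8
Op 5: append 1 -> log_len=9
Op 6: F0 acks idx 3 -> match: F0=3 F1=0 F2=0; commitIndex=0
Op 7: F2 acks idx 5 -> match: F0=3 F1=0 F2=5; commitIndex=3
Op 8: F0 acks idx 5 -> match: F0=5 F1=0 F2=5; commitIndex=5
Op 9: append 1 -> log_len=10
Op 10: F1 acks idx 8 -> match: F0=5 F1=8 F2=5; commitIndex=5

Answer: 5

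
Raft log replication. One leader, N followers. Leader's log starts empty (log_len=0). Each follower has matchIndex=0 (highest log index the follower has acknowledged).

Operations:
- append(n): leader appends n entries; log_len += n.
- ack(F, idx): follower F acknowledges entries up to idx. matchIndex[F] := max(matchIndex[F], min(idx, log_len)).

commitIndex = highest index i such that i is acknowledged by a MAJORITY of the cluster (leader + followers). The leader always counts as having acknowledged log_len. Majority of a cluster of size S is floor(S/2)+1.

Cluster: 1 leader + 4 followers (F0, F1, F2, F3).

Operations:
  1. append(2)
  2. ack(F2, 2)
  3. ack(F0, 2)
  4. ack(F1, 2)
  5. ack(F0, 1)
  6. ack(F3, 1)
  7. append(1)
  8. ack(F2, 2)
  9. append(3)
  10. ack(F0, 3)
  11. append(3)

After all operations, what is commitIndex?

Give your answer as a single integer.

Op 1: append 2 -> log_len=2
Op 2: F2 acks idx 2 -> match: F0=0 F1=0 F2=2 F3=0; commitIndex=0
Op 3: F0 acks idx 2 -> match: F0=2 F1=0 F2=2 F3=0; commitIndex=2
Op 4: F1 acks idx 2 -> match: F0=2 F1=2 F2=2 F3=0; commitIndex=2
Op 5: F0 acks idx 1 -> match: F0=2 F1=2 F2=2 F3=0; commitIndex=2
Op 6: F3 acks idx 1 -> match: F0=2 F1=2 F2=2 F3=1; commitIndex=2
Op 7: append 1 -> log_len=3
Op 8: F2 acks idx 2 -> match: F0=2 F1=2 F2=2 F3=1; commitIndex=2
Op 9: append 3 -> log_len=6
Op 10: F0 acks idx 3 -> match: F0=3 F1=2 F2=2 F3=1; commitIndex=2
Op 11: append 3 -> log_len=9

Answer: 2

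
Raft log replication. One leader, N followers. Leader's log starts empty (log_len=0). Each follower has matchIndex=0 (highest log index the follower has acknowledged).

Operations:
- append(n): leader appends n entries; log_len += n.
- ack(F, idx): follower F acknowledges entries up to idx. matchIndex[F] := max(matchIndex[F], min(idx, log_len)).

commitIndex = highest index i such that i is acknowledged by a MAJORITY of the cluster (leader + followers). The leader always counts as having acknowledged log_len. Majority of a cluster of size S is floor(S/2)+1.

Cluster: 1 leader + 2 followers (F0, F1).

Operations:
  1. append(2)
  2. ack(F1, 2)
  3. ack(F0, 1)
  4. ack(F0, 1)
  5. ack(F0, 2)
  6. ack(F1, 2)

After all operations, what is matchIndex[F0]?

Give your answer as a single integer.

Answer: 2

Derivation:
Op 1: append 2 -> log_len=2
Op 2: F1 acks idx 2 -> match: F0=0 F1=2; commitIndex=2
Op 3: F0 acks idx 1 -> match: F0=1 F1=2; commitIndex=2
Op 4: F0 acks idx 1 -> match: F0=1 F1=2; commitIndex=2
Op 5: F0 acks idx 2 -> match: F0=2 F1=2; commitIndex=2
Op 6: F1 acks idx 2 -> match: F0=2 F1=2; commitIndex=2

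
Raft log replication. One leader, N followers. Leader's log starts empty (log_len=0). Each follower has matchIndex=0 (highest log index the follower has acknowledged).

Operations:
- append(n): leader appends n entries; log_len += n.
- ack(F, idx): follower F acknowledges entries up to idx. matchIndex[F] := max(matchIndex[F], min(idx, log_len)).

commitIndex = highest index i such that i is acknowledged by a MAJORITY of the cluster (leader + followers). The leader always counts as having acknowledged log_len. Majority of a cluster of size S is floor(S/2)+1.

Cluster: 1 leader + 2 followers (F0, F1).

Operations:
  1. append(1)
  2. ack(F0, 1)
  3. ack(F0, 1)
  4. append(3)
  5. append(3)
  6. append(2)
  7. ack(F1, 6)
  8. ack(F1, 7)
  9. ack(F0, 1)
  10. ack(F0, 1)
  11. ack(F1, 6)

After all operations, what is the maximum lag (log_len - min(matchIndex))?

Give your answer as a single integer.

Answer: 8

Derivation:
Op 1: append 1 -> log_len=1
Op 2: F0 acks idx 1 -> match: F0=1 F1=0; commitIndex=1
Op 3: F0 acks idx 1 -> match: F0=1 F1=0; commitIndex=1
Op 4: append 3 -> log_len=4
Op 5: append 3 -> log_len=7
Op 6: append 2 -> log_len=9
Op 7: F1 acks idx 6 -> match: F0=1 F1=6; commitIndex=6
Op 8: F1 acks idx 7 -> match: F0=1 F1=7; commitIndex=7
Op 9: F0 acks idx 1 -> match: F0=1 F1=7; commitIndex=7
Op 10: F0 acks idx 1 -> match: F0=1 F1=7; commitIndex=7
Op 11: F1 acks idx 6 -> match: F0=1 F1=7; commitIndex=7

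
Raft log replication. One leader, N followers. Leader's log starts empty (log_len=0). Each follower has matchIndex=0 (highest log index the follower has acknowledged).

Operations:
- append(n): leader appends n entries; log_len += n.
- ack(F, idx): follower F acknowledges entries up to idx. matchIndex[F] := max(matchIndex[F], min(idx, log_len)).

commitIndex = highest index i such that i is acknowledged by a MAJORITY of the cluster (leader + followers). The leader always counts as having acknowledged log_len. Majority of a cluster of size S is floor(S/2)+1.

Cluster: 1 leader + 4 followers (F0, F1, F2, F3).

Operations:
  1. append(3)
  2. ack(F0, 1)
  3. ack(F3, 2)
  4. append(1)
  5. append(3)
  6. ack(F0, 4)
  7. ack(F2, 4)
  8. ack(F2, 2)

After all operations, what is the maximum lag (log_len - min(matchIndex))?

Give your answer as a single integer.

Op 1: append 3 -> log_len=3
Op 2: F0 acks idx 1 -> match: F0=1 F1=0 F2=0 F3=0; commitIndex=0
Op 3: F3 acks idx 2 -> match: F0=1 F1=0 F2=0 F3=2; commitIndex=1
Op 4: append 1 -> log_len=4
Op 5: append 3 -> log_len=7
Op 6: F0 acks idx 4 -> match: F0=4 F1=0 F2=0 F3=2; commitIndex=2
Op 7: F2 acks idx 4 -> match: F0=4 F1=0 F2=4 F3=2; commitIndex=4
Op 8: F2 acks idx 2 -> match: F0=4 F1=0 F2=4 F3=2; commitIndex=4

Answer: 7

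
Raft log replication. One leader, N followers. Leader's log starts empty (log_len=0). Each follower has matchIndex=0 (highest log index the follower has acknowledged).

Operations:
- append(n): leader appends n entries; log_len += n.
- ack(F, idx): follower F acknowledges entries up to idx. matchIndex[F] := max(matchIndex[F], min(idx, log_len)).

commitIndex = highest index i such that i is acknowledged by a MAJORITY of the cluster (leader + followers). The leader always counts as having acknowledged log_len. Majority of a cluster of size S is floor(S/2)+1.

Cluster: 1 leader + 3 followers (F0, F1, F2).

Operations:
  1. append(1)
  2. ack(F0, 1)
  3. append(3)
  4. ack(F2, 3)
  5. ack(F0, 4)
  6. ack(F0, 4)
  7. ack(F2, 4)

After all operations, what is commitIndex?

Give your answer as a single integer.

Answer: 4

Derivation:
Op 1: append 1 -> log_len=1
Op 2: F0 acks idx 1 -> match: F0=1 F1=0 F2=0; commitIndex=0
Op 3: append 3 -> log_len=4
Op 4: F2 acks idx 3 -> match: F0=1 F1=0 F2=3; commitIndex=1
Op 5: F0 acks idx 4 -> match: F0=4 F1=0 F2=3; commitIndex=3
Op 6: F0 acks idx 4 -> match: F0=4 F1=0 F2=3; commitIndex=3
Op 7: F2 acks idx 4 -> match: F0=4 F1=0 F2=4; commitIndex=4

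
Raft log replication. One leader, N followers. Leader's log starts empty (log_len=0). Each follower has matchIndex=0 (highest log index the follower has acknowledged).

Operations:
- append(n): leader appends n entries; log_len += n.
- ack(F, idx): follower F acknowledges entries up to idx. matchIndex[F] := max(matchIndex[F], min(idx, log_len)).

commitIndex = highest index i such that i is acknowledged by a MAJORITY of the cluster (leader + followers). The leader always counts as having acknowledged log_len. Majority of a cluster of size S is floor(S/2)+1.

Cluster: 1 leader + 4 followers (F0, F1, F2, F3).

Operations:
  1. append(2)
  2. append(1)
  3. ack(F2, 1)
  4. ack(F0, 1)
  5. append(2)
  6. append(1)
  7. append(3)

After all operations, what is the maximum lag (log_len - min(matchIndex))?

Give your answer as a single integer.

Answer: 9

Derivation:
Op 1: append 2 -> log_len=2
Op 2: append 1 -> log_len=3
Op 3: F2 acks idx 1 -> match: F0=0 F1=0 F2=1 F3=0; commitIndex=0
Op 4: F0 acks idx 1 -> match: F0=1 F1=0 F2=1 F3=0; commitIndex=1
Op 5: append 2 -> log_len=5
Op 6: append 1 -> log_len=6
Op 7: append 3 -> log_len=9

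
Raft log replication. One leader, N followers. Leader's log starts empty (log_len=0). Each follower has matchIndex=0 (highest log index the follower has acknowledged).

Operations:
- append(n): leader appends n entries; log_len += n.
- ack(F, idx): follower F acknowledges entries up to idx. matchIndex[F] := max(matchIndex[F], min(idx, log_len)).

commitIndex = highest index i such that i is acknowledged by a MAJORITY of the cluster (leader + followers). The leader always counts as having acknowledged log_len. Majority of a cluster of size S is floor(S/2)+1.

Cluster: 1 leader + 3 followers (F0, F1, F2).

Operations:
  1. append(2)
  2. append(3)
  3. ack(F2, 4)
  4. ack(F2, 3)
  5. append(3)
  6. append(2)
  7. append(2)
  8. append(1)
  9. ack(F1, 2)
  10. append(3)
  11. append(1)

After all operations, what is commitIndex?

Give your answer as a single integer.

Answer: 2

Derivation:
Op 1: append 2 -> log_len=2
Op 2: append 3 -> log_len=5
Op 3: F2 acks idx 4 -> match: F0=0 F1=0 F2=4; commitIndex=0
Op 4: F2 acks idx 3 -> match: F0=0 F1=0 F2=4; commitIndex=0
Op 5: append 3 -> log_len=8
Op 6: append 2 -> log_len=10
Op 7: append 2 -> log_len=12
Op 8: append 1 -> log_len=13
Op 9: F1 acks idx 2 -> match: F0=0 F1=2 F2=4; commitIndex=2
Op 10: append 3 -> log_len=16
Op 11: append 1 -> log_len=17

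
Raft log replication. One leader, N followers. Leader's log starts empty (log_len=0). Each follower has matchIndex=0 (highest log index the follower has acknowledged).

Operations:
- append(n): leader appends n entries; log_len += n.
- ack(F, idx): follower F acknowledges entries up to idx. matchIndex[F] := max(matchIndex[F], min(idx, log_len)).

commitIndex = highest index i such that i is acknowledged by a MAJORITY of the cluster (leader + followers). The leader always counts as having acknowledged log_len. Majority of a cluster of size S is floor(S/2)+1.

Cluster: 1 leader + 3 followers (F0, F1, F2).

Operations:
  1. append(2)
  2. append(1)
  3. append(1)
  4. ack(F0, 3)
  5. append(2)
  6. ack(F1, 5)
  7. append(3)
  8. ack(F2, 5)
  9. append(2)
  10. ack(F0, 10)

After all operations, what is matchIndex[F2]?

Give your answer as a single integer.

Op 1: append 2 -> log_len=2
Op 2: append 1 -> log_len=3
Op 3: append 1 -> log_len=4
Op 4: F0 acks idx 3 -> match: F0=3 F1=0 F2=0; commitIndex=0
Op 5: append 2 -> log_len=6
Op 6: F1 acks idx 5 -> match: F0=3 F1=5 F2=0; commitIndex=3
Op 7: append 3 -> log_len=9
Op 8: F2 acks idx 5 -> match: F0=3 F1=5 F2=5; commitIndex=5
Op 9: append 2 -> log_len=11
Op 10: F0 acks idx 10 -> match: F0=10 F1=5 F2=5; commitIndex=5

Answer: 5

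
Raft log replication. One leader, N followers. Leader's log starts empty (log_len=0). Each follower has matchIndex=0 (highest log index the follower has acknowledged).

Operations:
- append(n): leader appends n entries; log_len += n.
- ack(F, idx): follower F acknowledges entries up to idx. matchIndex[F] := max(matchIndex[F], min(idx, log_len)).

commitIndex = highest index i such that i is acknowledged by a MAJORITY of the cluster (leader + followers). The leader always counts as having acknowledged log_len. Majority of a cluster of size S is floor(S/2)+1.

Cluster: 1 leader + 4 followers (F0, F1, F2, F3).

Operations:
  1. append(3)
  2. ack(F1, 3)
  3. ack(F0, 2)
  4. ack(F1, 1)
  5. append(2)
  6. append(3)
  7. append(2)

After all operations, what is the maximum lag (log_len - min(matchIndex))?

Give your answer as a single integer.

Answer: 10

Derivation:
Op 1: append 3 -> log_len=3
Op 2: F1 acks idx 3 -> match: F0=0 F1=3 F2=0 F3=0; commitIndex=0
Op 3: F0 acks idx 2 -> match: F0=2 F1=3 F2=0 F3=0; commitIndex=2
Op 4: F1 acks idx 1 -> match: F0=2 F1=3 F2=0 F3=0; commitIndex=2
Op 5: append 2 -> log_len=5
Op 6: append 3 -> log_len=8
Op 7: append 2 -> log_len=10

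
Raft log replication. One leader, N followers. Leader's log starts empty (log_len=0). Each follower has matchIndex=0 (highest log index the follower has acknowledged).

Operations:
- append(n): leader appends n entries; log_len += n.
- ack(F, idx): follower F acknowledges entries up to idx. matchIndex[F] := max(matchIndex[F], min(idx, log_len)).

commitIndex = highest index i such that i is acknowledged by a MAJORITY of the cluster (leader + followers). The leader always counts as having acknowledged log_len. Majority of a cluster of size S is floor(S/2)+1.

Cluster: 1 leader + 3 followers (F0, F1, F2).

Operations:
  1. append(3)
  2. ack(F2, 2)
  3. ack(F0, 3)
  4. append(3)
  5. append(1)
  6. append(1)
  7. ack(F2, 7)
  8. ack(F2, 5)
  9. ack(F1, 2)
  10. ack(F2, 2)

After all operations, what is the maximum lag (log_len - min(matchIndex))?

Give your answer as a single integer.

Answer: 6

Derivation:
Op 1: append 3 -> log_len=3
Op 2: F2 acks idx 2 -> match: F0=0 F1=0 F2=2; commitIndex=0
Op 3: F0 acks idx 3 -> match: F0=3 F1=0 F2=2; commitIndex=2
Op 4: append 3 -> log_len=6
Op 5: append 1 -> log_len=7
Op 6: append 1 -> log_len=8
Op 7: F2 acks idx 7 -> match: F0=3 F1=0 F2=7; commitIndex=3
Op 8: F2 acks idx 5 -> match: F0=3 F1=0 F2=7; commitIndex=3
Op 9: F1 acks idx 2 -> match: F0=3 F1=2 F2=7; commitIndex=3
Op 10: F2 acks idx 2 -> match: F0=3 F1=2 F2=7; commitIndex=3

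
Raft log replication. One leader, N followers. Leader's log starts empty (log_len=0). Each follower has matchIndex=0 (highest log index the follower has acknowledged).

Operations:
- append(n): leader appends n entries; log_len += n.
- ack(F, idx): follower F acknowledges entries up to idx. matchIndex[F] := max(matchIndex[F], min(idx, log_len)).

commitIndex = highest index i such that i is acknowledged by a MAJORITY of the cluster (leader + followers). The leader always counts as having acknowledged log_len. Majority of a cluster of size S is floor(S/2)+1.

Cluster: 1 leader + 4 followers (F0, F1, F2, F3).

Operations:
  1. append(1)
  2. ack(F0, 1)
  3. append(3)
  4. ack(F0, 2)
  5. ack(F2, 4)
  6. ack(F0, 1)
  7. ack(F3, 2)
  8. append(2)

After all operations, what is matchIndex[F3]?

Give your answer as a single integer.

Op 1: append 1 -> log_len=1
Op 2: F0 acks idx 1 -> match: F0=1 F1=0 F2=0 F3=0; commitIndex=0
Op 3: append 3 -> log_len=4
Op 4: F0 acks idx 2 -> match: F0=2 F1=0 F2=0 F3=0; commitIndex=0
Op 5: F2 acks idx 4 -> match: F0=2 F1=0 F2=4 F3=0; commitIndex=2
Op 6: F0 acks idx 1 -> match: F0=2 F1=0 F2=4 F3=0; commitIndex=2
Op 7: F3 acks idx 2 -> match: F0=2 F1=0 F2=4 F3=2; commitIndex=2
Op 8: append 2 -> log_len=6

Answer: 2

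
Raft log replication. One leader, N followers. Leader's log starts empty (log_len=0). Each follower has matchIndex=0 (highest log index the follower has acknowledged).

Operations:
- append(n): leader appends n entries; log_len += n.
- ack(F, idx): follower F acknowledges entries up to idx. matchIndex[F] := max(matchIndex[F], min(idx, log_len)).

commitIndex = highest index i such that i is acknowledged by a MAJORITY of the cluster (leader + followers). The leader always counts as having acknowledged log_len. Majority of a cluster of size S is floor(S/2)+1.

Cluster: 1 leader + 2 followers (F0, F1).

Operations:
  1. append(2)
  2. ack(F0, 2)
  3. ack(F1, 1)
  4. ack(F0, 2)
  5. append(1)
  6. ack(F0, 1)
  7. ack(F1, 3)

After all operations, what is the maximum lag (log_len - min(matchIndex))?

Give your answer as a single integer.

Op 1: append 2 -> log_len=2
Op 2: F0 acks idx 2 -> match: F0=2 F1=0; commitIndex=2
Op 3: F1 acks idx 1 -> match: F0=2 F1=1; commitIndex=2
Op 4: F0 acks idx 2 -> match: F0=2 F1=1; commitIndex=2
Op 5: append 1 -> log_len=3
Op 6: F0 acks idx 1 -> match: F0=2 F1=1; commitIndex=2
Op 7: F1 acks idx 3 -> match: F0=2 F1=3; commitIndex=3

Answer: 1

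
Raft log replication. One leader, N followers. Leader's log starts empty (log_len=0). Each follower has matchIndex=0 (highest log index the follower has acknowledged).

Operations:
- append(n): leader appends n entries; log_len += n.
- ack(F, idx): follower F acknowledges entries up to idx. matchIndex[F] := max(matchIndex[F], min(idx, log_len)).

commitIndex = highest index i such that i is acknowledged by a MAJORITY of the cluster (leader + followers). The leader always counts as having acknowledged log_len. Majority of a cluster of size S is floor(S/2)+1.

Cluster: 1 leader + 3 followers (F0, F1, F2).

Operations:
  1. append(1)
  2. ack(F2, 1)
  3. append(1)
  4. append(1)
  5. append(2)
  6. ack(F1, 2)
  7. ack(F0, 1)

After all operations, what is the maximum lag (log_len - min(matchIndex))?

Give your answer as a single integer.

Op 1: append 1 -> log_len=1
Op 2: F2 acks idx 1 -> match: F0=0 F1=0 F2=1; commitIndex=0
Op 3: append 1 -> log_len=2
Op 4: append 1 -> log_len=3
Op 5: append 2 -> log_len=5
Op 6: F1 acks idx 2 -> match: F0=0 F1=2 F2=1; commitIndex=1
Op 7: F0 acks idx 1 -> match: F0=1 F1=2 F2=1; commitIndex=1

Answer: 4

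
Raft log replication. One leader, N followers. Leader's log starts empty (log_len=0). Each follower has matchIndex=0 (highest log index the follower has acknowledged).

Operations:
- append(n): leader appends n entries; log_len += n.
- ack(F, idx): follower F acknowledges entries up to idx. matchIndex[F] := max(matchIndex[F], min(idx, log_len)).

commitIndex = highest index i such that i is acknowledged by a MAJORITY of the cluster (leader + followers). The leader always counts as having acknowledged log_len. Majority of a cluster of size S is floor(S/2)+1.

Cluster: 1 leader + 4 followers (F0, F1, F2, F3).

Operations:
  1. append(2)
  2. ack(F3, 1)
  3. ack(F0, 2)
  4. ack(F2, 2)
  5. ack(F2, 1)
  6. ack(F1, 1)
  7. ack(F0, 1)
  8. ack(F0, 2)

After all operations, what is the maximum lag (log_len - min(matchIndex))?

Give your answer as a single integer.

Op 1: append 2 -> log_len=2
Op 2: F3 acks idx 1 -> match: F0=0 F1=0 F2=0 F3=1; commitIndex=0
Op 3: F0 acks idx 2 -> match: F0=2 F1=0 F2=0 F3=1; commitIndex=1
Op 4: F2 acks idx 2 -> match: F0=2 F1=0 F2=2 F3=1; commitIndex=2
Op 5: F2 acks idx 1 -> match: F0=2 F1=0 F2=2 F3=1; commitIndex=2
Op 6: F1 acks idx 1 -> match: F0=2 F1=1 F2=2 F3=1; commitIndex=2
Op 7: F0 acks idx 1 -> match: F0=2 F1=1 F2=2 F3=1; commitIndex=2
Op 8: F0 acks idx 2 -> match: F0=2 F1=1 F2=2 F3=1; commitIndex=2

Answer: 1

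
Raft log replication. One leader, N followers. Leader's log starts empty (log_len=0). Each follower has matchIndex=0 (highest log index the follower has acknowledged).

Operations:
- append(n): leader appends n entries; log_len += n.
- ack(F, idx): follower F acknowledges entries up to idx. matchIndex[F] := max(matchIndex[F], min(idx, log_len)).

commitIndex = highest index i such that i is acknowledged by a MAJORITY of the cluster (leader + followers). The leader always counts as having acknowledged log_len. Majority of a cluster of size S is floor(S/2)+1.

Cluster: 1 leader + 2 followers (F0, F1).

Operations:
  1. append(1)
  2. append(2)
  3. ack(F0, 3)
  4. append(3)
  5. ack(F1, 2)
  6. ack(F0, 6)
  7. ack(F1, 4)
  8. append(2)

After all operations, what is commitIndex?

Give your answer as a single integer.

Answer: 6

Derivation:
Op 1: append 1 -> log_len=1
Op 2: append 2 -> log_len=3
Op 3: F0 acks idx 3 -> match: F0=3 F1=0; commitIndex=3
Op 4: append 3 -> log_len=6
Op 5: F1 acks idx 2 -> match: F0=3 F1=2; commitIndex=3
Op 6: F0 acks idx 6 -> match: F0=6 F1=2; commitIndex=6
Op 7: F1 acks idx 4 -> match: F0=6 F1=4; commitIndex=6
Op 8: append 2 -> log_len=8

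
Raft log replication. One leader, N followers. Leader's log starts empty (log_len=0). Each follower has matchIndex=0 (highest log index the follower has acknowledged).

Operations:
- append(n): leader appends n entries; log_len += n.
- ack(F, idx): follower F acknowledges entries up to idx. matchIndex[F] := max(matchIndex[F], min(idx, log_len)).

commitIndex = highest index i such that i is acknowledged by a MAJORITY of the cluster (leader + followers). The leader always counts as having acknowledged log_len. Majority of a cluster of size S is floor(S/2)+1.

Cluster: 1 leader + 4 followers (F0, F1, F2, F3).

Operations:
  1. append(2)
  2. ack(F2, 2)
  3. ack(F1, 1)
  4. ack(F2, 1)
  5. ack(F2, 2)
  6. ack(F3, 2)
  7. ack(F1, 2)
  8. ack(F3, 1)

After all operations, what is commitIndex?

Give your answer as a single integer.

Answer: 2

Derivation:
Op 1: append 2 -> log_len=2
Op 2: F2 acks idx 2 -> match: F0=0 F1=0 F2=2 F3=0; commitIndex=0
Op 3: F1 acks idx 1 -> match: F0=0 F1=1 F2=2 F3=0; commitIndex=1
Op 4: F2 acks idx 1 -> match: F0=0 F1=1 F2=2 F3=0; commitIndex=1
Op 5: F2 acks idx 2 -> match: F0=0 F1=1 F2=2 F3=0; commitIndex=1
Op 6: F3 acks idx 2 -> match: F0=0 F1=1 F2=2 F3=2; commitIndex=2
Op 7: F1 acks idx 2 -> match: F0=0 F1=2 F2=2 F3=2; commitIndex=2
Op 8: F3 acks idx 1 -> match: F0=0 F1=2 F2=2 F3=2; commitIndex=2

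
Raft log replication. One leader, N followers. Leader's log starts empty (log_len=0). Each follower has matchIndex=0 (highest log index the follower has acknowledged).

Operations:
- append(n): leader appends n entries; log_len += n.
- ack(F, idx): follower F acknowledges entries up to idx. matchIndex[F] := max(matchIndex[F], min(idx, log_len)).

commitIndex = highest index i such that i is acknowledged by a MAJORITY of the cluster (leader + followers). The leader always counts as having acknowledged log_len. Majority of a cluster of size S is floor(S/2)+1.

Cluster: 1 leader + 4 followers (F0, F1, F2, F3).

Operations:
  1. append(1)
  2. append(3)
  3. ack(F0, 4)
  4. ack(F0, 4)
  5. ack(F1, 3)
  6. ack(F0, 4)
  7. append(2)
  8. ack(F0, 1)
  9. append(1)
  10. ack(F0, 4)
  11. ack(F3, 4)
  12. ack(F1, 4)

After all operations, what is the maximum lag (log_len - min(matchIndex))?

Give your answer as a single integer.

Answer: 7

Derivation:
Op 1: append 1 -> log_len=1
Op 2: append 3 -> log_len=4
Op 3: F0 acks idx 4 -> match: F0=4 F1=0 F2=0 F3=0; commitIndex=0
Op 4: F0 acks idx 4 -> match: F0=4 F1=0 F2=0 F3=0; commitIndex=0
Op 5: F1 acks idx 3 -> match: F0=4 F1=3 F2=0 F3=0; commitIndex=3
Op 6: F0 acks idx 4 -> match: F0=4 F1=3 F2=0 F3=0; commitIndex=3
Op 7: append 2 -> log_len=6
Op 8: F0 acks idx 1 -> match: F0=4 F1=3 F2=0 F3=0; commitIndex=3
Op 9: append 1 -> log_len=7
Op 10: F0 acks idx 4 -> match: F0=4 F1=3 F2=0 F3=0; commitIndex=3
Op 11: F3 acks idx 4 -> match: F0=4 F1=3 F2=0 F3=4; commitIndex=4
Op 12: F1 acks idx 4 -> match: F0=4 F1=4 F2=0 F3=4; commitIndex=4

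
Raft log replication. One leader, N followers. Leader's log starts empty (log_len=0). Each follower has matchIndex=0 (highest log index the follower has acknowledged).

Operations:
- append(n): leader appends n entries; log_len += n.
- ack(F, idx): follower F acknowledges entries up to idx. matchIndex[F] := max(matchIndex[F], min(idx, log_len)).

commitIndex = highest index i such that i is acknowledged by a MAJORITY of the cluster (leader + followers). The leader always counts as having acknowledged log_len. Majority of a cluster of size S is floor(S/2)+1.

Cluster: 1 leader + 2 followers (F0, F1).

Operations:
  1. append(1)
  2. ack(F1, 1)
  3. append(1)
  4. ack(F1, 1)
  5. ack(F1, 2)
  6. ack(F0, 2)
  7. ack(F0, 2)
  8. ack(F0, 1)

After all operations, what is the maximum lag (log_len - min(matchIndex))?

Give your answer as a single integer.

Op 1: append 1 -> log_len=1
Op 2: F1 acks idx 1 -> match: F0=0 F1=1; commitIndex=1
Op 3: append 1 -> log_len=2
Op 4: F1 acks idx 1 -> match: F0=0 F1=1; commitIndex=1
Op 5: F1 acks idx 2 -> match: F0=0 F1=2; commitIndex=2
Op 6: F0 acks idx 2 -> match: F0=2 F1=2; commitIndex=2
Op 7: F0 acks idx 2 -> match: F0=2 F1=2; commitIndex=2
Op 8: F0 acks idx 1 -> match: F0=2 F1=2; commitIndex=2

Answer: 0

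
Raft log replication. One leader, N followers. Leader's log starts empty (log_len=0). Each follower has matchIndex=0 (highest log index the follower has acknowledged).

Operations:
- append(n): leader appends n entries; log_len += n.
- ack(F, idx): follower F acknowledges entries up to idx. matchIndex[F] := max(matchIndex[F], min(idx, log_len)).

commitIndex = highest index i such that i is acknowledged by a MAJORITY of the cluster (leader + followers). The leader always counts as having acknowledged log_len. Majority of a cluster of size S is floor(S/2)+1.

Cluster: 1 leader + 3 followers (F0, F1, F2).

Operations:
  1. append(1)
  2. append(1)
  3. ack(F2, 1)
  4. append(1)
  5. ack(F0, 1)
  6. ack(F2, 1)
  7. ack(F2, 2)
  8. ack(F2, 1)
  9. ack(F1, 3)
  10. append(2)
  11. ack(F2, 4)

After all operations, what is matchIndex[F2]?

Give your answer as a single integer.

Answer: 4

Derivation:
Op 1: append 1 -> log_len=1
Op 2: append 1 -> log_len=2
Op 3: F2 acks idx 1 -> match: F0=0 F1=0 F2=1; commitIndex=0
Op 4: append 1 -> log_len=3
Op 5: F0 acks idx 1 -> match: F0=1 F1=0 F2=1; commitIndex=1
Op 6: F2 acks idx 1 -> match: F0=1 F1=0 F2=1; commitIndex=1
Op 7: F2 acks idx 2 -> match: F0=1 F1=0 F2=2; commitIndex=1
Op 8: F2 acks idx 1 -> match: F0=1 F1=0 F2=2; commitIndex=1
Op 9: F1 acks idx 3 -> match: F0=1 F1=3 F2=2; commitIndex=2
Op 10: append 2 -> log_len=5
Op 11: F2 acks idx 4 -> match: F0=1 F1=3 F2=4; commitIndex=3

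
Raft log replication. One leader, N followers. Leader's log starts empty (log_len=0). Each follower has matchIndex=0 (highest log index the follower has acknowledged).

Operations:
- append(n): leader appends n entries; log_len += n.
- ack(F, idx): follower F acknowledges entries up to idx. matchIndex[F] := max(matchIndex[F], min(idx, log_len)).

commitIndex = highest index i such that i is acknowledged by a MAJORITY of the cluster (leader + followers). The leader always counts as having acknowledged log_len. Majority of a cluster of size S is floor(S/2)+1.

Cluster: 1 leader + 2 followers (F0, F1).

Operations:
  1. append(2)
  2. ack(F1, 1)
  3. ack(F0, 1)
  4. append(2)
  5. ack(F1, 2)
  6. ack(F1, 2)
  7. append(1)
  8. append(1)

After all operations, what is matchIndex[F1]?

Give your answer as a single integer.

Answer: 2

Derivation:
Op 1: append 2 -> log_len=2
Op 2: F1 acks idx 1 -> match: F0=0 F1=1; commitIndex=1
Op 3: F0 acks idx 1 -> match: F0=1 F1=1; commitIndex=1
Op 4: append 2 -> log_len=4
Op 5: F1 acks idx 2 -> match: F0=1 F1=2; commitIndex=2
Op 6: F1 acks idx 2 -> match: F0=1 F1=2; commitIndex=2
Op 7: append 1 -> log_len=5
Op 8: append 1 -> log_len=6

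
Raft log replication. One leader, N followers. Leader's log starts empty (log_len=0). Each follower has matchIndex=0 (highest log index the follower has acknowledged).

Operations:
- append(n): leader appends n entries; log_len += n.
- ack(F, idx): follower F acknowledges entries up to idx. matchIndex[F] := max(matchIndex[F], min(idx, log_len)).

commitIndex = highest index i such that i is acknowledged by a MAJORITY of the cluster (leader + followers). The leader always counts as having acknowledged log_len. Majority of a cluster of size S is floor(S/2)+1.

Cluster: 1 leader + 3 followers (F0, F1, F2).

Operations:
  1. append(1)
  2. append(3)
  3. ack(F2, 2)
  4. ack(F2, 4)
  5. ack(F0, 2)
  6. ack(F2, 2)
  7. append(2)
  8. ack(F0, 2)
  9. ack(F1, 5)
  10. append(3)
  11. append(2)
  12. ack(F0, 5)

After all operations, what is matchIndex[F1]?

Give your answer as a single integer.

Op 1: append 1 -> log_len=1
Op 2: append 3 -> log_len=4
Op 3: F2 acks idx 2 -> match: F0=0 F1=0 F2=2; commitIndex=0
Op 4: F2 acks idx 4 -> match: F0=0 F1=0 F2=4; commitIndex=0
Op 5: F0 acks idx 2 -> match: F0=2 F1=0 F2=4; commitIndex=2
Op 6: F2 acks idx 2 -> match: F0=2 F1=0 F2=4; commitIndex=2
Op 7: append 2 -> log_len=6
Op 8: F0 acks idx 2 -> match: F0=2 F1=0 F2=4; commitIndex=2
Op 9: F1 acks idx 5 -> match: F0=2 F1=5 F2=4; commitIndex=4
Op 10: append 3 -> log_len=9
Op 11: append 2 -> log_len=11
Op 12: F0 acks idx 5 -> match: F0=5 F1=5 F2=4; commitIndex=5

Answer: 5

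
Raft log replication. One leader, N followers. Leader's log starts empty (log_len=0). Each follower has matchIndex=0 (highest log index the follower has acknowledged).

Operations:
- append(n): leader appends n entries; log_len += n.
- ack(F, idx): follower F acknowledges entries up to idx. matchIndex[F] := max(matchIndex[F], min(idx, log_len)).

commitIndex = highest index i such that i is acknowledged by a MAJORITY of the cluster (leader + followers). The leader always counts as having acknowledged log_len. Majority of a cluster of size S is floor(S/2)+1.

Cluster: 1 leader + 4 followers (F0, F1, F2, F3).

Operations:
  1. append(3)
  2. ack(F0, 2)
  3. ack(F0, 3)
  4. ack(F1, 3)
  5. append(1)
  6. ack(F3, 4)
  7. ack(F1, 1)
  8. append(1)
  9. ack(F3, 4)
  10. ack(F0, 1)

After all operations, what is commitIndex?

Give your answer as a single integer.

Op 1: append 3 -> log_len=3
Op 2: F0 acks idx 2 -> match: F0=2 F1=0 F2=0 F3=0; commitIndex=0
Op 3: F0 acks idx 3 -> match: F0=3 F1=0 F2=0 F3=0; commitIndex=0
Op 4: F1 acks idx 3 -> match: F0=3 F1=3 F2=0 F3=0; commitIndex=3
Op 5: append 1 -> log_len=4
Op 6: F3 acks idx 4 -> match: F0=3 F1=3 F2=0 F3=4; commitIndex=3
Op 7: F1 acks idx 1 -> match: F0=3 F1=3 F2=0 F3=4; commitIndex=3
Op 8: append 1 -> log_len=5
Op 9: F3 acks idx 4 -> match: F0=3 F1=3 F2=0 F3=4; commitIndex=3
Op 10: F0 acks idx 1 -> match: F0=3 F1=3 F2=0 F3=4; commitIndex=3

Answer: 3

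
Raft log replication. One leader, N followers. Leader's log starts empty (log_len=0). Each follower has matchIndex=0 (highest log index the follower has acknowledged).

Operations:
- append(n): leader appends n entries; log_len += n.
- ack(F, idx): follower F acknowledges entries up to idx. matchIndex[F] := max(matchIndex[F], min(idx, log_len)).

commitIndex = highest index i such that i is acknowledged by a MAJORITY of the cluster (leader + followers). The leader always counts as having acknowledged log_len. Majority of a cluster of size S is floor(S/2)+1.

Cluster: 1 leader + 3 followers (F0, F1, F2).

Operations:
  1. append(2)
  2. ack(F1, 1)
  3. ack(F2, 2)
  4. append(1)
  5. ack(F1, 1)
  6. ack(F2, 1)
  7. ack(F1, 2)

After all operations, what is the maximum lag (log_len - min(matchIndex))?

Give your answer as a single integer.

Op 1: append 2 -> log_len=2
Op 2: F1 acks idx 1 -> match: F0=0 F1=1 F2=0; commitIndex=0
Op 3: F2 acks idx 2 -> match: F0=0 F1=1 F2=2; commitIndex=1
Op 4: append 1 -> log_len=3
Op 5: F1 acks idx 1 -> match: F0=0 F1=1 F2=2; commitIndex=1
Op 6: F2 acks idx 1 -> match: F0=0 F1=1 F2=2; commitIndex=1
Op 7: F1 acks idx 2 -> match: F0=0 F1=2 F2=2; commitIndex=2

Answer: 3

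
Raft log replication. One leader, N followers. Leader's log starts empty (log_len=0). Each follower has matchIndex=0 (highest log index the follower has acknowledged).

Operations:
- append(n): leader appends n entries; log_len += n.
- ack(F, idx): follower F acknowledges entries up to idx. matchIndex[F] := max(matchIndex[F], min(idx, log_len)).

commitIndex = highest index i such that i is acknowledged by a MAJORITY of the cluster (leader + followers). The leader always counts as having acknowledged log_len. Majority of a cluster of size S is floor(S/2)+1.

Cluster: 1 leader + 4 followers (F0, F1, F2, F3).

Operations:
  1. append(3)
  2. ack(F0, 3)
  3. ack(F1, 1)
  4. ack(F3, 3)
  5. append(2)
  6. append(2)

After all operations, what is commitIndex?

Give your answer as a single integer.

Answer: 3

Derivation:
Op 1: append 3 -> log_len=3
Op 2: F0 acks idx 3 -> match: F0=3 F1=0 F2=0 F3=0; commitIndex=0
Op 3: F1 acks idx 1 -> match: F0=3 F1=1 F2=0 F3=0; commitIndex=1
Op 4: F3 acks idx 3 -> match: F0=3 F1=1 F2=0 F3=3; commitIndex=3
Op 5: append 2 -> log_len=5
Op 6: append 2 -> log_len=7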